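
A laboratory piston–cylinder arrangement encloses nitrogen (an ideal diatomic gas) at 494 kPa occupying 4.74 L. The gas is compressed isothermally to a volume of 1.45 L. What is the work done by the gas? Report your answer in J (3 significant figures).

W ≈ -2770 J

Isothermal: W = nRT ln(V₂/V₁) = P₁V₁ ln(V₂/V₁).
P₁V₁ = (494 kPa)(4.74 L) = 2342 J.
W = 2342 × ln(1.45/4.74) = 2342 × -1.184
W_by_gas = -2774 J.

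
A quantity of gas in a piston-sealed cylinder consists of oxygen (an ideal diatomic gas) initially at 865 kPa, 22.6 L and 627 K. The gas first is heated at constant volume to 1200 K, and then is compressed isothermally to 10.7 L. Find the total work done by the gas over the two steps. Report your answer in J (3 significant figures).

W_total ≈ -28000 J

Step 1 (isochoric): W = 0 (constant volume).
After step 1: P = 1656 kPa (V unchanged).
Step 2 (isothermal): W = P₁V₁ ln(V₂/V₁) = (37414) ln(10.7/22.6) = -27975 J.
W_total = 0 − 27975 = -27975 J.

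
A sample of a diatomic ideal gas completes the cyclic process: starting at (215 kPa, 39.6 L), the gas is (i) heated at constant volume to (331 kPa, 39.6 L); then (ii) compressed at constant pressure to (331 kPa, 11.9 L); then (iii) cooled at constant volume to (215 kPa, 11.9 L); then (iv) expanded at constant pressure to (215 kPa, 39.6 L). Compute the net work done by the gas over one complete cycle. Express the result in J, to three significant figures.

W_net ≈ -3210 J

Constant-volume legs do no work.
W(ii) = (331)(11.9 − 39.6) = -9169 J; W(iv) = (215)(39.6 − 11.9) = 5956 J.
W_net = -9169 + 5956 = -3213 J (the counter-clockwise enclosed area).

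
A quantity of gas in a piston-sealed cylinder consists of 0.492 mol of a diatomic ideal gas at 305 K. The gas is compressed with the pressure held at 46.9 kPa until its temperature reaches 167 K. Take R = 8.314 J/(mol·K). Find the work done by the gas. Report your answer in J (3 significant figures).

Isobaric: W = P ΔV = nR ΔT.
W = (0.492)(8.314)(167 − 305) = -564.5 J.

W ≈ -564 J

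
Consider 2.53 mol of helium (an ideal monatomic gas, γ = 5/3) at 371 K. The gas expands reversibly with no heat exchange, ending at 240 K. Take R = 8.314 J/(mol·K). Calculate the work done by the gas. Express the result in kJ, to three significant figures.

Adiabatic ⇒ Q = 0, so W_by = −ΔU = nCᵥ(T₁ − T₂).
Cᵥ = 3R/2 = 12.47 J/(mol·K).
W = (2.53)(12.47)(371 − 240) = 4133 J.

W ≈ 4.13 kJ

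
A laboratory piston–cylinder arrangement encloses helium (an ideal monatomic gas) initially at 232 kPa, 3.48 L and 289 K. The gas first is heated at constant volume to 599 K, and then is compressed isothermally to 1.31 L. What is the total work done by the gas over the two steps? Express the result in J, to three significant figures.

W_total ≈ -1630 J

Step 1 (isochoric): W = 0 (constant volume).
After step 1: P = 480.9 kPa (V unchanged).
Step 2 (isothermal): W = P₁V₁ ln(V₂/V₁) = (1673) ln(1.31/3.48) = -1635 J.
W_total = 0 − 1635 = -1635 J.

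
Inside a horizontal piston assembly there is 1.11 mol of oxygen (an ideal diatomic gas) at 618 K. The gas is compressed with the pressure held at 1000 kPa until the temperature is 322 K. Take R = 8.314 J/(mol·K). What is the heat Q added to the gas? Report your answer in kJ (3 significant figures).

Q ≈ -9.56 kJ

Isobaric: W = nRΔT = (1.11)(8.314)(-296) = -2732 J.
ΔU = nCᵥΔT with Cᵥ = 5R/2: ΔU = (1.11)(20.79)(-296) = -6829 J.
Q = ΔU + W = -6829 − 2732 = -9561 J.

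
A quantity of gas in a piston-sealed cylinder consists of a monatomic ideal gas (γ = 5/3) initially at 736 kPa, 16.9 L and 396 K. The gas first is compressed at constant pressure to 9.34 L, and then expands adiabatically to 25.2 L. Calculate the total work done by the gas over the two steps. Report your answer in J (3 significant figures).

W_total ≈ -573 J

Step 1 (isobaric): W = PΔV = (736 kPa)(9.34 − 16.9 L) = -5564 J.
After step 1: P = 736 kPa, V = 9.34 L, T = 218.9 K.
Step 2 (adiabatic): W = (P₁V₁ − P₂V₂)/(γ−1) = (6874 − 3547)/0.667 = 4991 J.
W_total = -5564 + 4991 = -573.2 J.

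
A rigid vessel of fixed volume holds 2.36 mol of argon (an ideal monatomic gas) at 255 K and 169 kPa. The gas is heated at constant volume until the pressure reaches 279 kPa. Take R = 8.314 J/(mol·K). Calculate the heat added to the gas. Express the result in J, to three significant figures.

Q ≈ 4880 J

Constant volume ⇒ W = 0, so Q = ΔU = nCᵥΔT with Cᵥ = 3R/2 = 12.47 J/(mol·K).
At constant V, T₂/T₁ = P₂/P₁ ⇒ ΔT = T₁(P₂/P₁ − 1) = 255·(279/169 − 1) = 166 K.
ΔU = (2.36)(12.47)(166) = 4885 J.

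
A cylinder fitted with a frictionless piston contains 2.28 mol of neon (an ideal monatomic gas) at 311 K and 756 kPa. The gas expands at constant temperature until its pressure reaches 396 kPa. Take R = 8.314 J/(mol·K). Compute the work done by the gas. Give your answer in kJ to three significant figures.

Isothermal process: W = nRT ln(V₂/V₁) = nRT ln(P₁/P₂).
W = (2.28)(8.314)(311) × ln(756/396)
  = 5895 × ln(1.909) = 5895 × 0.6466
W_by_gas = 3812 J.

W ≈ 3.81 kJ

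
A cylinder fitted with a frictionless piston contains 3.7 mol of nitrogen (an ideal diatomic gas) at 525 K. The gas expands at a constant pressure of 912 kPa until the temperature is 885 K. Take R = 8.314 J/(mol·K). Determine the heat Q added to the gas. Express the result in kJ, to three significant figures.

Q ≈ 38.8 kJ

Isobaric: W = nRΔT = (3.7)(8.314)(360) = 11074 J.
ΔU = nCᵥΔT with Cᵥ = 5R/2: ΔU = (3.7)(20.79)(360) = 27686 J.
Q = ΔU + W = 27686 + 11074 = 38760 J.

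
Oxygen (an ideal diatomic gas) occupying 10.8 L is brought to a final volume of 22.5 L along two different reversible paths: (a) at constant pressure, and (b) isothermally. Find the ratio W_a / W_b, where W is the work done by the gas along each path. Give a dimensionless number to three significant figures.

Path (a) isobaric: W = P₁(V₂ − V₁) → W_a/(P₁V₁) = 1.083.
Path (b) isothermal: W = P₁V₁ ln(V₂/V₁) → W_b/(P₁V₁) = 0.734.
W_a / W_b = 1.083 / 0.734 = 1.476.

W_a / W_b ≈ 1.48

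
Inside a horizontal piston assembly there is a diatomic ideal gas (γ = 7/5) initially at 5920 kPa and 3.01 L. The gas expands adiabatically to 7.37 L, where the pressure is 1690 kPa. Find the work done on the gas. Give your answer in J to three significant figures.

W ≈ -13400 J

Adiabatic: W = (P₁V₁ − P₂V₂)/(γ − 1) with γ = 7/5.
P₁V₁ = 17819 J, P₂V₂ = 12455 J.
W = (17819 − 12455) / 0.4 = 13410 J.
Work on gas = −W_by = -13410 J.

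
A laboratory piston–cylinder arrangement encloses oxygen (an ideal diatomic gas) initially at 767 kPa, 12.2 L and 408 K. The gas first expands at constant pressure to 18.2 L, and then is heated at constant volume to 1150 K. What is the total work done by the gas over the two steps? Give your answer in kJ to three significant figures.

Step 1 (isobaric): W = PΔV = (767 kPa)(18.2 − 12.2 L) = 4602 J.
Step 2 (isochoric): W = 0 (constant volume).
W_total = 4602 + 0 = 4602 J.

W_total ≈ 4.60 kJ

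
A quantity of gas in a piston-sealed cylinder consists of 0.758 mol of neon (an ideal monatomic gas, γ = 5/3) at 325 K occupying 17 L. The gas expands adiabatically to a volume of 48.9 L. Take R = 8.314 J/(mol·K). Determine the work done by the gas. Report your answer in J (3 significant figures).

Adiabatic: TV^(γ−1) = const with γ = 5/3.
T₂ = T₁ (V₁/V₂)^(γ−1) = 325 × (17/48.9)^0.667 = 325 × 0.4944 = 160.7 K.
W_by = nCᵥ(T₁ − T₂) = (0.758)(12.47)(325 − 160.7) = 1553 J.

W ≈ 1550 J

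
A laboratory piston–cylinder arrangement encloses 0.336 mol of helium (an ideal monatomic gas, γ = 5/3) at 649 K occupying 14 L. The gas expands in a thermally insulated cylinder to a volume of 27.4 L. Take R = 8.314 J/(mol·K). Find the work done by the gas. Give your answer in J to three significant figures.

Adiabatic: TV^(γ−1) = const with γ = 5/3.
T₂ = T₁ (V₁/V₂)^(γ−1) = 649 × (14/27.4)^0.667 = 649 × 0.6391 = 414.8 K.
W_by = nCᵥ(T₁ − T₂) = (0.336)(12.47)(649 − 414.8) = 981.4 J.

W ≈ 981 J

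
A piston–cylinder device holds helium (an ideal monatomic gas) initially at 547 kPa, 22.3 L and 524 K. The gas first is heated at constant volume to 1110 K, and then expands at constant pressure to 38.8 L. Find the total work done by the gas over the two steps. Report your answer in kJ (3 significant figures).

Step 1 (isochoric): W = 0 (constant volume).
After step 1: P = 1159 kPa (V unchanged).
Step 2 (isobaric): W = PΔV = (1159 kPa)(38.8 − 22.3 L) = 19119 J.
W_total = 0 + 19119 = 19119 J.

W_total ≈ 19.1 kJ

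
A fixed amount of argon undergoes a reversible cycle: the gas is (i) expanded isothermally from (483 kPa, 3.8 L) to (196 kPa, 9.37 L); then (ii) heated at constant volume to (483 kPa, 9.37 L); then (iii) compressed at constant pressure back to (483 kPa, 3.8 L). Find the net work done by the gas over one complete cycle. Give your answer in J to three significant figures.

W_net ≈ -1030 J

Leg (i): W = PᵢVᵢ ln(V_f/Vᵢ) = (1835) ln(9.37/3.8) = 1656 J.
Leg (ii): W = 0.
Leg (iii): W = PΔV = (483)(3.8 − 9.37) = -2690 J.
W_net = 1656 − 2690 = -1034 J.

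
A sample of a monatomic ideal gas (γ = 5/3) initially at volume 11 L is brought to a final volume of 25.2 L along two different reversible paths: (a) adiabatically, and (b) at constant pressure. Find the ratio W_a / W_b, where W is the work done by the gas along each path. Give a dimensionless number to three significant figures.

Path (a) adiabatic: W = P₁V₁(1 − (V₁/V₂)^(γ−1))/(γ−1) → W_a/(P₁V₁) = 0.6369.
Path (b) isobaric: W = P₁(V₂ − V₁) → W_b/(P₁V₁) = 1.291.
W_a / W_b = 0.6369 / 1.291 = 0.4933.

W_a / W_b ≈ 0.493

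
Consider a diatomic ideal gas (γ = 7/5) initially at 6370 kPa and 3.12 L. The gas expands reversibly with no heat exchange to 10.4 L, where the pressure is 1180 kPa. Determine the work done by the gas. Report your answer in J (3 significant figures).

W ≈ 19000 J

Adiabatic: W = (P₁V₁ − P₂V₂)/(γ − 1) with γ = 7/5.
P₁V₁ = 19874 J, P₂V₂ = 12272 J.
W = (19874 − 12272) / 0.4 = 19006 J.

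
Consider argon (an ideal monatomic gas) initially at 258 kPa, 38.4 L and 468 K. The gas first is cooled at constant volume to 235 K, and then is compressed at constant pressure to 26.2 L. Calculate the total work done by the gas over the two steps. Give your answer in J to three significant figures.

Step 1 (isochoric): W = 0 (constant volume).
After step 1: P = 129.6 kPa (V unchanged).
Step 2 (isobaric): W = PΔV = (129.6 kPa)(26.2 − 38.4 L) = -1581 J.
W_total = 0 − 1581 = -1581 J.

W_total ≈ -1580 J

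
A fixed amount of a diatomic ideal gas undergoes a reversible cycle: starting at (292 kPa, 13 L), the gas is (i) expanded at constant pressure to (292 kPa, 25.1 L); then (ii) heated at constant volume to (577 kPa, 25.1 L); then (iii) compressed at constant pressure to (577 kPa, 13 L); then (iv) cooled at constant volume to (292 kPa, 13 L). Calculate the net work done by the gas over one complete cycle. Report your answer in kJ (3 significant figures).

W_net ≈ -3.45 kJ

Constant-volume legs do no work.
W(i) = (292)(25.1 − 13) = 3533 J; W(iii) = (577)(13 − 25.1) = -6982 J.
W_net = 3533 − 6982 = -3449 J (the counter-clockwise enclosed area).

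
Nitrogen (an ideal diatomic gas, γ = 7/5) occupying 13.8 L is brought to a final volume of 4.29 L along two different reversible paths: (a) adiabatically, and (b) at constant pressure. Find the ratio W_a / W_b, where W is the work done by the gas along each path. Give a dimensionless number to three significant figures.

W_a / W_b ≈ 2.16

Path (a) adiabatic: W = P₁V₁(1 − (V₁/V₂)^(γ−1))/(γ−1) → W_a/(P₁V₁) = -1.489.
Path (b) isobaric: W = P₁(V₂ − V₁) → W_b/(P₁V₁) = -0.6891.
W_a / W_b = -1.489 / -0.6891 = 2.161.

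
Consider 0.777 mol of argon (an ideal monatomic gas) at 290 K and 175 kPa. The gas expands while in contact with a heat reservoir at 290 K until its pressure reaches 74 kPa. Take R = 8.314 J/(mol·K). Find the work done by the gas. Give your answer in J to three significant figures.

Isothermal process: W = nRT ln(V₂/V₁) = nRT ln(P₁/P₂).
W = (0.777)(8.314)(290) × ln(175/74)
  = 1873 × ln(2.365) = 1873 × 0.8607
W_by_gas = 1612 J.

W ≈ 1610 J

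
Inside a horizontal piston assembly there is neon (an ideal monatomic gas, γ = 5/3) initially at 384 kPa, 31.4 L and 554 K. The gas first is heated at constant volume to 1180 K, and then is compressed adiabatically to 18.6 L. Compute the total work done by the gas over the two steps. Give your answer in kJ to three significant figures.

W_total ≈ -16.1 kJ

Step 1 (isochoric): W = 0 (constant volume).
After step 1: P = 817.9 kPa (V unchanged).
Step 2 (adiabatic): W = (P₁V₁ − P₂V₂)/(γ−1) = (25682 − 36412)/0.667 = -16095 J.
W_total = 0 − 16095 = -16095 J.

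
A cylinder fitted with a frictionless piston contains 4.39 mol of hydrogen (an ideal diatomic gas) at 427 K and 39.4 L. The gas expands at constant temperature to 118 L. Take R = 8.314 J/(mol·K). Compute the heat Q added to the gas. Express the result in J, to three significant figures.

Q ≈ 17100 J

Isothermal ⇒ ΔU = 0, so Q = W = nRT ln(V₂/V₁).
Q = (4.39)(8.314)(427) ln(118/39.4) = 15585 × 1.097 = 17095 J.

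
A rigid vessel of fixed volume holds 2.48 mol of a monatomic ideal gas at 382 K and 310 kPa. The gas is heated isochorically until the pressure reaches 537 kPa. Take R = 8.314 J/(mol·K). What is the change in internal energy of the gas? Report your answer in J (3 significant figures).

ΔU ≈ 8650 J

Constant volume ⇒ W = 0, so Q = ΔU = nCᵥΔT with Cᵥ = 3R/2 = 12.47 J/(mol·K).
At constant V, T₂/T₁ = P₂/P₁ ⇒ ΔT = T₁(P₂/P₁ − 1) = 382·(537/310 − 1) = 279.7 K.
ΔU = (2.48)(12.47)(279.7) = 8651 J.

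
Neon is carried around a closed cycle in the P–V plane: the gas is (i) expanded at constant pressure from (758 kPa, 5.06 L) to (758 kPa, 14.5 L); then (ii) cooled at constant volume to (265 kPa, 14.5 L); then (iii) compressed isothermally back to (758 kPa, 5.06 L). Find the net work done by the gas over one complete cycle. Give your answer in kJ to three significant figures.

W_net ≈ 3.11 kJ

Leg (i): W = PΔV = (758)(14.5 − 5.06) = 7156 J.
Leg (ii): W = 0.
Leg (iii): W = PᵢVᵢ ln(V_f/Vᵢ) = (3842) ln(5.06/14.5) = -4045 J.
W_net = 7156 − 4045 = 3110 J.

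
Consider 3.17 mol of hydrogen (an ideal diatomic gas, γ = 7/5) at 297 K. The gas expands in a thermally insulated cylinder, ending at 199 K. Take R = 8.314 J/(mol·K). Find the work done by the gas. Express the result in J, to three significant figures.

W ≈ 6460 J

Adiabatic ⇒ Q = 0, so W_by = −ΔU = nCᵥ(T₁ − T₂).
Cᵥ = 5R/2 = 20.79 J/(mol·K).
W = (3.17)(20.79)(297 − 199) = 6457 J.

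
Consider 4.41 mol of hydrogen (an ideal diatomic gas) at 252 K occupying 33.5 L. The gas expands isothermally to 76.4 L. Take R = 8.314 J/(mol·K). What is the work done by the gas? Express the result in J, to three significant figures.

W ≈ 7620 J

Isothermal: W = nRT ln(V₂/V₁).
W = (4.41)(8.314)(252) × ln(76.4/33.5)
  = 9240 × 0.8244
W_by_gas = 7617 J.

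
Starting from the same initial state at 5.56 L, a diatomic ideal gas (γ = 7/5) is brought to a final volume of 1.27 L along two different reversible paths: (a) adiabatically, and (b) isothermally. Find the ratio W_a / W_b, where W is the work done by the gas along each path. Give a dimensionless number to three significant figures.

W_a / W_b ≈ 1.36

Path (a) adiabatic: W = P₁V₁(1 − (V₁/V₂)^(γ−1))/(γ−1) → W_a/(P₁V₁) = -2.013.
Path (b) isothermal: W = P₁V₁ ln(V₂/V₁) → W_b/(P₁V₁) = -1.477.
W_a / W_b = -2.013 / -1.477 = 1.363.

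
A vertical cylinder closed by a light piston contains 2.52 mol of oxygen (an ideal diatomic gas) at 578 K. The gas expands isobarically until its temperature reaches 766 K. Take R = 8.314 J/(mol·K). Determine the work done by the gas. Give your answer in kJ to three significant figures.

Isobaric: W = P ΔV = nR ΔT.
W = (2.52)(8.314)(766 − 578) = 3939 J.

W ≈ 3.94 kJ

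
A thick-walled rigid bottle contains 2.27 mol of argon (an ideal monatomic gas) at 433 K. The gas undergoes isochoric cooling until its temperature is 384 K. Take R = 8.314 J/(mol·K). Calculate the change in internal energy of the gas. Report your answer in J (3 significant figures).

Constant volume ⇒ W = 0, so Q = ΔU = nCᵥΔT with Cᵥ = 3R/2 = 12.47 J/(mol·K).
ΔU = (2.27)(12.47)(384 − 433) = -1387 J.

ΔU ≈ -1390 J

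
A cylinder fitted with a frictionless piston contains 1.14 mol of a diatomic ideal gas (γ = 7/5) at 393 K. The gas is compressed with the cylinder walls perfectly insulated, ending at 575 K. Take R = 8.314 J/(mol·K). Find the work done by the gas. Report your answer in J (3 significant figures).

W ≈ -4310 J

Adiabatic ⇒ Q = 0, so W_by = −ΔU = nCᵥ(T₁ − T₂).
Cᵥ = 5R/2 = 20.79 J/(mol·K).
W = (1.14)(20.79)(393 − 575) = -4312 J.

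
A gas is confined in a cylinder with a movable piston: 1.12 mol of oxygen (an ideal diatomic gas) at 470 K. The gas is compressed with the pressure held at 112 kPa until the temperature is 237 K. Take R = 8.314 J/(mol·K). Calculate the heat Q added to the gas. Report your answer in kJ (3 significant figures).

Isobaric: W = nRΔT = (1.12)(8.314)(-233) = -2170 J.
ΔU = nCᵥΔT with Cᵥ = 5R/2: ΔU = (1.12)(20.79)(-233) = -5424 J.
Q = ΔU + W = -5424 − 2170 = -7594 J.

Q ≈ -7.59 kJ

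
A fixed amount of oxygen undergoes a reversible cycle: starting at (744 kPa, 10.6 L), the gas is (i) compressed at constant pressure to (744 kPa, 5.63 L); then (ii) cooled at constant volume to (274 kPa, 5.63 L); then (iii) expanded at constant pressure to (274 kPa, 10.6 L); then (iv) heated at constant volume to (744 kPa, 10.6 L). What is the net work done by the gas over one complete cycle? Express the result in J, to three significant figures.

W_net ≈ -2340 J

Constant-volume legs do no work.
W(i) = (744)(5.63 − 10.6) = -3698 J; W(iii) = (274)(10.6 − 5.63) = 1362 J.
W_net = -3698 + 1362 = -2336 J (the counter-clockwise enclosed area).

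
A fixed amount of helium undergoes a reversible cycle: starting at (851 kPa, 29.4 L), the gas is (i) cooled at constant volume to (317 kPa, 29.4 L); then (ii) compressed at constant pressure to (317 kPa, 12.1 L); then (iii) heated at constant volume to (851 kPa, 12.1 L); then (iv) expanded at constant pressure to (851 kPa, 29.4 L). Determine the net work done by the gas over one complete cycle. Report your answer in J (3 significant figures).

W_net ≈ 9240 J

Constant-volume legs do no work.
W(ii) = (317)(12.1 − 29.4) = -5484 J; W(iv) = (851)(29.4 − 12.1) = 14722 J.
W_net = -5484 + 14722 = 9238 J (the clockwise enclosed area).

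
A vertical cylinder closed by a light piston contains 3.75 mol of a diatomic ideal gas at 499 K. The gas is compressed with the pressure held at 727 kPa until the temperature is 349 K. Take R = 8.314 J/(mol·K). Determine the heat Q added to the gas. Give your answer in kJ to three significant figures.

Q ≈ -16.4 kJ

Isobaric: W = nRΔT = (3.75)(8.314)(-150) = -4677 J.
ΔU = nCᵥΔT with Cᵥ = 5R/2: ΔU = (3.75)(20.79)(-150) = -11692 J.
Q = ΔU + W = -11692 − 4677 = -16368 J.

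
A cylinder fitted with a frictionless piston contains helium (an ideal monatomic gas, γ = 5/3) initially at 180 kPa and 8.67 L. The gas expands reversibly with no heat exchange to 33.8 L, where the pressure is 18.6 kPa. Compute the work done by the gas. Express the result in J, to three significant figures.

Adiabatic: W = (P₁V₁ − P₂V₂)/(γ − 1) with γ = 5/3.
P₁V₁ = 1561 J, P₂V₂ = 628.7 J.
W = (1561 − 628.7) / 0.6667 = 1398 J.

W ≈ 1400 J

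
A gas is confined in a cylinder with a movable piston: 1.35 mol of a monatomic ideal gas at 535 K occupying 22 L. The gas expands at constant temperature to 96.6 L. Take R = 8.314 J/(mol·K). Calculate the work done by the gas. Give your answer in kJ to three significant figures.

Isothermal: W = nRT ln(V₂/V₁).
W = (1.35)(8.314)(535) × ln(96.6/22)
  = 6005 × 1.48
W_by_gas = 8884 J.

W ≈ 8.88 kJ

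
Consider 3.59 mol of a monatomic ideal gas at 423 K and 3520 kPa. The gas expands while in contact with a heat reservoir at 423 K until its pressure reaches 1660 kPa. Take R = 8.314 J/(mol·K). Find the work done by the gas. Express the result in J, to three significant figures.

W ≈ 9490 J

Isothermal process: W = nRT ln(V₂/V₁) = nRT ln(P₁/P₂).
W = (3.59)(8.314)(423) × ln(3520/1660)
  = 12625 × ln(2.12) = 12625 × 0.7516
W_by_gas = 9490 J.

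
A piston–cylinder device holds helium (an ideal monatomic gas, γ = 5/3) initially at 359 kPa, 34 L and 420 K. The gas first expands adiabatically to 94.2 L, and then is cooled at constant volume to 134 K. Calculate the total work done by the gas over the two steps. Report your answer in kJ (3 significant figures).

Step 1 (adiabatic): W = (P₁V₁ − P₂V₂)/(γ−1) = (12206 − 6188)/0.667 = 9028 J.
Step 2 (isochoric): W = 0 (constant volume).
W_total = 9028 + 0 = 9028 J.

W_total ≈ 9.03 kJ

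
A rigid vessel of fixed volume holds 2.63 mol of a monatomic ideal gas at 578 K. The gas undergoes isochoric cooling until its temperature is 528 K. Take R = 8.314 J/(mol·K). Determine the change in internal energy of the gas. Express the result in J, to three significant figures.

Constant volume ⇒ W = 0, so Q = ΔU = nCᵥΔT with Cᵥ = 3R/2 = 12.47 J/(mol·K).
ΔU = (2.63)(12.47)(528 − 578) = -1640 J.

ΔU ≈ -1640 J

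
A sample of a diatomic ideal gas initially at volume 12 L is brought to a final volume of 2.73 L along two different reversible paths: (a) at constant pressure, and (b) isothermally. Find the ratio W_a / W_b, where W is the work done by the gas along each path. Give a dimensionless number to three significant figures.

W_a / W_b ≈ 0.522

Path (a) isobaric: W = P₁(V₂ − V₁) → W_a/(P₁V₁) = -0.7725.
Path (b) isothermal: W = P₁V₁ ln(V₂/V₁) → W_b/(P₁V₁) = -1.481.
W_a / W_b = -0.7725 / -1.481 = 0.5217.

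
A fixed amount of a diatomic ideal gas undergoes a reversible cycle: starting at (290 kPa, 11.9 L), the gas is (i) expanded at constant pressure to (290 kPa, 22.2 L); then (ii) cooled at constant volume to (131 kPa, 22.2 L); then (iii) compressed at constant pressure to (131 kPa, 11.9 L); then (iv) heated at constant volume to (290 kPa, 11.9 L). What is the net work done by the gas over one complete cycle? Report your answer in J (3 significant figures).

Constant-volume legs do no work.
W(i) = (290)(22.2 − 11.9) = 2987 J; W(iii) = (131)(11.9 − 22.2) = -1349 J.
W_net = 2987 − 1349 = 1638 J (the clockwise enclosed area).

W_net ≈ 1640 J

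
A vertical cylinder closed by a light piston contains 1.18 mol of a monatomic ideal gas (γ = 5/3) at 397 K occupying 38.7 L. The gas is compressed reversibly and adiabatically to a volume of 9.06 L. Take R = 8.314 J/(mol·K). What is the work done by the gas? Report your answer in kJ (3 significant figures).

Adiabatic: TV^(γ−1) = const with γ = 5/3.
T₂ = T₁ (V₁/V₂)^(γ−1) = 397 × (38.7/9.06)^0.667 = 397 × 2.633 = 1045 K.
W_by = nCᵥ(T₁ − T₂) = (1.18)(12.47)(397 − 1045) = -9538 J.

W ≈ -9.54 kJ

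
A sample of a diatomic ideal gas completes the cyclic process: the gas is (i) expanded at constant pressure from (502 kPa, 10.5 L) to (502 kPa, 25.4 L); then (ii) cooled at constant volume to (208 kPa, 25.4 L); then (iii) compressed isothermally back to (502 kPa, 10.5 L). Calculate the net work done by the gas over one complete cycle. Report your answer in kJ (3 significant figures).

Leg (i): W = PΔV = (502)(25.4 − 10.5) = 7480 J.
Leg (ii): W = 0.
Leg (iii): W = PᵢVᵢ ln(V_f/Vᵢ) = (5283) ln(10.5/25.4) = -4667 J.
W_net = 7480 − 4667 = 2813 J.

W_net ≈ 2.81 kJ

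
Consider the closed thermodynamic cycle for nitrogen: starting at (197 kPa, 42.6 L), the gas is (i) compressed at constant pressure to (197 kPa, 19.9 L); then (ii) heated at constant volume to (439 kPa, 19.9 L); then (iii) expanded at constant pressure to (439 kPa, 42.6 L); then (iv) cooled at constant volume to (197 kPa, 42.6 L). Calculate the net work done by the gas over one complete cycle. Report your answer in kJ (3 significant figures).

W_net ≈ 5.49 kJ

Constant-volume legs do no work.
W(i) = (197)(19.9 − 42.6) = -4472 J; W(iii) = (439)(42.6 − 19.9) = 9965 J.
W_net = -4472 + 9965 = 5493 J (the clockwise enclosed area).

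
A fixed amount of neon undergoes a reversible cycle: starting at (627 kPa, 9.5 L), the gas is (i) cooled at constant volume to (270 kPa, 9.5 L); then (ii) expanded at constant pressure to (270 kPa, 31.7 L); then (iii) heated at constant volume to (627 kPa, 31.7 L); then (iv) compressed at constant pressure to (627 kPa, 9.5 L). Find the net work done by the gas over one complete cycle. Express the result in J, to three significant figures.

Constant-volume legs do no work.
W(ii) = (270)(31.7 − 9.5) = 5994 J; W(iv) = (627)(9.5 − 31.7) = -13919 J.
W_net = 5994 − 13919 = -7925 J (the counter-clockwise enclosed area).

W_net ≈ -7930 J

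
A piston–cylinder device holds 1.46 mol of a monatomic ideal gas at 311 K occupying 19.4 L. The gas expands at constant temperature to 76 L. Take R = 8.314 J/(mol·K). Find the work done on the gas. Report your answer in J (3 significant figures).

W ≈ -5150 J

Isothermal: W = nRT ln(V₂/V₁).
W = (1.46)(8.314)(311) × ln(76/19.4)
  = 3775 × 1.365
W_by_gas = 5155 J; work on gas = −W_by = -5155 J.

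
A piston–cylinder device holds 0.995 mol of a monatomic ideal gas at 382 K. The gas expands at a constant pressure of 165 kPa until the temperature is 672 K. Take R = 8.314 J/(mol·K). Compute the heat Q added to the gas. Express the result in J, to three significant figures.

Q ≈ 6000 J

Isobaric: W = nRΔT = (0.995)(8.314)(290) = 2399 J.
ΔU = nCᵥΔT with Cᵥ = 3R/2: ΔU = (0.995)(12.47)(290) = 3599 J.
Q = ΔU + W = 3599 + 2399 = 5998 J.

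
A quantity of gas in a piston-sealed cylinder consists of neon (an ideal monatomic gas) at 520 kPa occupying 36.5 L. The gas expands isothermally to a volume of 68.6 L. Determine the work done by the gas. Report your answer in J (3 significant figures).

W ≈ 12000 J

Isothermal: W = nRT ln(V₂/V₁) = P₁V₁ ln(V₂/V₁).
P₁V₁ = (520 kPa)(36.5 L) = 18980 J.
W = 18980 × ln(68.6/36.5) = 18980 × 0.631
W_by_gas = 11976 J.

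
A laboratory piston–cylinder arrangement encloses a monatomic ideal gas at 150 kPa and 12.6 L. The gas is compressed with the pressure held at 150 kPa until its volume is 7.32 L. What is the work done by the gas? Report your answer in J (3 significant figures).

Isobaric: W = P ΔV.
W = (150 kPa)(7.32 − 12.6 L) = (150)(-5.28) = -792 J.

W ≈ -792 J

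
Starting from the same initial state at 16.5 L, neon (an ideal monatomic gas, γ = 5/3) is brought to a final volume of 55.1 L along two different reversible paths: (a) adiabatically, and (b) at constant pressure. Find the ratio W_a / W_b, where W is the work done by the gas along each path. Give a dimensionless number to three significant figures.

Path (a) adiabatic: W = P₁V₁(1 − (V₁/V₂)^(γ−1))/(γ−1) → W_a/(P₁V₁) = 0.8286.
Path (b) isobaric: W = P₁(V₂ − V₁) → W_b/(P₁V₁) = 2.339.
W_a / W_b = 0.8286 / 2.339 = 0.3542.

W_a / W_b ≈ 0.354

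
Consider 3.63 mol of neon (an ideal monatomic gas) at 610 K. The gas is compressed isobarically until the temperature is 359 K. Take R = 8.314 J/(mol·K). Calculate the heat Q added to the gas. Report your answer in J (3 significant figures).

Q ≈ -18900 J

Isobaric: W = nRΔT = (3.63)(8.314)(-251) = -7575 J.
ΔU = nCᵥΔT with Cᵥ = 3R/2: ΔU = (3.63)(12.47)(-251) = -11363 J.
Q = ΔU + W = -11363 − 7575 = -18938 J.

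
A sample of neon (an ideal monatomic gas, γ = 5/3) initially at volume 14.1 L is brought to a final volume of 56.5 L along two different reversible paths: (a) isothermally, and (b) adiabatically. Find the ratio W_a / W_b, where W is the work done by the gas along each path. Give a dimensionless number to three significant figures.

Path (a) isothermal: W = P₁V₁ ln(V₂/V₁) → W_a/(P₁V₁) = 1.388.
Path (b) adiabatic: W = P₁V₁(1 − (V₁/V₂)^(γ−1))/(γ−1) → W_b/(P₁V₁) = 0.9054.
W_a / W_b = 1.388 / 0.9054 = 1.533.

W_a / W_b ≈ 1.53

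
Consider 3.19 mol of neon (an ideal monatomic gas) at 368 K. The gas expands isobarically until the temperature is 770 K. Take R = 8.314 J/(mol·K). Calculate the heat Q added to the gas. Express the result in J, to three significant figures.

Isobaric: W = nRΔT = (3.19)(8.314)(402) = 10662 J.
ΔU = nCᵥΔT with Cᵥ = 3R/2: ΔU = (3.19)(12.47)(402) = 15993 J.
Q = ΔU + W = 15993 + 10662 = 26654 J.

Q ≈ 26700 J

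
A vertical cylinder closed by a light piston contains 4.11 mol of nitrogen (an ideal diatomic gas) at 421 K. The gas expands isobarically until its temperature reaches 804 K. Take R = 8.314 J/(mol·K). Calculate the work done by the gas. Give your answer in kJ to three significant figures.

Isobaric: W = P ΔV = nR ΔT.
W = (4.11)(8.314)(804 − 421) = 13087 J.

W ≈ 13.1 kJ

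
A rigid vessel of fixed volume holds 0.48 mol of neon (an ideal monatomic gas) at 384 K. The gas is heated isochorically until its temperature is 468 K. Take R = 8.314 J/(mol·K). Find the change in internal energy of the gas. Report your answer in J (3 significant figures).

ΔU ≈ 503 J

Constant volume ⇒ W = 0, so Q = ΔU = nCᵥΔT with Cᵥ = 3R/2 = 12.47 J/(mol·K).
ΔU = (0.48)(12.47)(468 − 384) = 502.8 J.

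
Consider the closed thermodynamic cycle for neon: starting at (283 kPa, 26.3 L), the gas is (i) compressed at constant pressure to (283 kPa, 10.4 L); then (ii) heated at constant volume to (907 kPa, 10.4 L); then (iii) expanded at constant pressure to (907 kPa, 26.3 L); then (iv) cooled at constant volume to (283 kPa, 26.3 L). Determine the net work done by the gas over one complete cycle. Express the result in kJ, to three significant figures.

Constant-volume legs do no work.
W(i) = (283)(10.4 − 26.3) = -4500 J; W(iii) = (907)(26.3 − 10.4) = 14421 J.
W_net = -4500 + 14421 = 9922 J (the clockwise enclosed area).

W_net ≈ 9.92 kJ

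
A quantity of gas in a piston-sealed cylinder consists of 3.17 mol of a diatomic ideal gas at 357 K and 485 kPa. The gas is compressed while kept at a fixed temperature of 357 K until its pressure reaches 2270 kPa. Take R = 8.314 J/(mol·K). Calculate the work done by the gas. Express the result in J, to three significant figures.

Isothermal process: W = nRT ln(V₂/V₁) = nRT ln(P₁/P₂).
W = (3.17)(8.314)(357) × ln(485/2270)
  = 9409 × ln(0.2137) = 9409 × -1.543
W_by_gas = -14522 J.

W ≈ -14500 J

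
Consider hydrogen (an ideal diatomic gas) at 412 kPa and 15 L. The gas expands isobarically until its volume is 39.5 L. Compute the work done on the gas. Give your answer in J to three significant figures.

W ≈ -10100 J

Isobaric: W = P ΔV.
W = (412 kPa)(39.5 − 15 L) = (412)(24.5) = 10094 J.
Work on gas = −W_by = -10094 J.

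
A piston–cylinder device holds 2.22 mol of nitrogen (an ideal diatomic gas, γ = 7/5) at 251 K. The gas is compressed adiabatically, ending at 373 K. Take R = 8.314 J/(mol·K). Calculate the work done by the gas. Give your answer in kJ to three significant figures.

W ≈ -5.63 kJ

Adiabatic ⇒ Q = 0, so W_by = −ΔU = nCᵥ(T₁ − T₂).
Cᵥ = 5R/2 = 20.79 J/(mol·K).
W = (2.22)(20.79)(251 − 373) = -5629 J.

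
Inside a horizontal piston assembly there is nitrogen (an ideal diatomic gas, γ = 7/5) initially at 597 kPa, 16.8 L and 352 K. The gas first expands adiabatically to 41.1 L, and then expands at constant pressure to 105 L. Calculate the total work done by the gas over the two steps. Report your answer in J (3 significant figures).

W_total ≈ 18400 J

Step 1 (adiabatic): W = (P₁V₁ − P₂V₂)/(γ−1) = (10030 − 7012)/0.4 = 7543 J.
After step 1: P = 170.6 kPa, V = 41.1 L, T = 246.1 K.
Step 2 (isobaric): W = PΔV = (170.6 kPa)(105 − 41.1 L) = 10903 J.
W_total = 7543 + 10903 = 18445 J.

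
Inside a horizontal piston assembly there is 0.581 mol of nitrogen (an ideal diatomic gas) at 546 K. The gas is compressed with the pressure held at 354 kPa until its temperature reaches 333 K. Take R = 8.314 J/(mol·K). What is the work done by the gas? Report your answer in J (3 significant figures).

W ≈ -1030 J

Isobaric: W = P ΔV = nR ΔT.
W = (0.581)(8.314)(333 − 546) = -1029 J.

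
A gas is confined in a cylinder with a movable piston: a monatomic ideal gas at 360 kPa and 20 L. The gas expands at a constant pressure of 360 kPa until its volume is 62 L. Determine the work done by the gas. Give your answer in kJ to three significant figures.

Isobaric: W = P ΔV.
W = (360 kPa)(62 − 20 L) = (360)(42) = 15120 J.

W ≈ 15.1 kJ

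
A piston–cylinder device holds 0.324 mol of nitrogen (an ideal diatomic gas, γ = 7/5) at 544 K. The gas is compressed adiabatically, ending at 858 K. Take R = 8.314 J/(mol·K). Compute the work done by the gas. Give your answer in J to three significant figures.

W ≈ -2110 J

Adiabatic ⇒ Q = 0, so W_by = −ΔU = nCᵥ(T₁ − T₂).
Cᵥ = 5R/2 = 20.79 J/(mol·K).
W = (0.324)(20.79)(544 − 858) = -2115 J.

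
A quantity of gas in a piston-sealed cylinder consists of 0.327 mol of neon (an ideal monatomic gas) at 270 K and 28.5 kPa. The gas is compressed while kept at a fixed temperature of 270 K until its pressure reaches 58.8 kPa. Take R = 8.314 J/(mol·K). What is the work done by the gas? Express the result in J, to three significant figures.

Isothermal process: W = nRT ln(V₂/V₁) = nRT ln(P₁/P₂).
W = (0.327)(8.314)(270) × ln(28.5/58.8)
  = 734 × ln(0.4847) = 734 × -0.7242
W_by_gas = -531.6 J.

W ≈ -532 J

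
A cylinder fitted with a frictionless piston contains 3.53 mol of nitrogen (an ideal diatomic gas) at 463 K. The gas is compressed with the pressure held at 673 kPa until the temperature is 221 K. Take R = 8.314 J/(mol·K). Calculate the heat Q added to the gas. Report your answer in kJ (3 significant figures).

Isobaric: W = nRΔT = (3.53)(8.314)(-242) = -7102 J.
ΔU = nCᵥΔT with Cᵥ = 5R/2: ΔU = (3.53)(20.79)(-242) = -17756 J.
Q = ΔU + W = -17756 − 7102 = -24858 J.

Q ≈ -24.9 kJ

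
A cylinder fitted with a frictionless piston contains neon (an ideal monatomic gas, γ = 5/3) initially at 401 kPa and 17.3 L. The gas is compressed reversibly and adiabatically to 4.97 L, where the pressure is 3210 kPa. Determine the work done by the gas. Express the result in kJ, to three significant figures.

W ≈ -13.5 kJ

Adiabatic: W = (P₁V₁ − P₂V₂)/(γ − 1) with γ = 5/3.
P₁V₁ = 6937 J, P₂V₂ = 15954 J.
W = (6937 − 15954) / 0.6667 = -13525 J.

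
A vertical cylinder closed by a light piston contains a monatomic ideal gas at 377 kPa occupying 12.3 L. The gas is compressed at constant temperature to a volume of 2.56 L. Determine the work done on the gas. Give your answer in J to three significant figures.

W ≈ 7280 J

Isothermal: W = nRT ln(V₂/V₁) = P₁V₁ ln(V₂/V₁).
P₁V₁ = (377 kPa)(12.3 L) = 4637 J.
W = 4637 × ln(2.56/12.3) = 4637 × -1.57
W_by_gas = -7278 J; work on gas = −W_by = 7278 J.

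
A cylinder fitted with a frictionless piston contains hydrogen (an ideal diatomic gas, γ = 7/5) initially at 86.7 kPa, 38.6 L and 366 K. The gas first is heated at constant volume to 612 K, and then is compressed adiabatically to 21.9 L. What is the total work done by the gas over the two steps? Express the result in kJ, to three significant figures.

Step 1 (isochoric): W = 0 (constant volume).
After step 1: P = 145 kPa (V unchanged).
Step 2 (adiabatic): W = (P₁V₁ − P₂V₂)/(γ−1) = (5596 − 7020)/0.4 = -3560 J.
W_total = 0 − 3560 = -3560 J.

W_total ≈ -3.56 kJ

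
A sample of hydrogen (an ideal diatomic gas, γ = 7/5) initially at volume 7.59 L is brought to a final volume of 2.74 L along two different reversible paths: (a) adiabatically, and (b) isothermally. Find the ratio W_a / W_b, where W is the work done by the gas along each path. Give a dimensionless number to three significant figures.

W_a / W_b ≈ 1.23

Path (a) adiabatic: W = P₁V₁(1 − (V₁/V₂)^(γ−1))/(γ−1) → W_a/(P₁V₁) = -1.258.
Path (b) isothermal: W = P₁V₁ ln(V₂/V₁) → W_b/(P₁V₁) = -1.019.
W_a / W_b = -1.258 / -1.019 = 1.235.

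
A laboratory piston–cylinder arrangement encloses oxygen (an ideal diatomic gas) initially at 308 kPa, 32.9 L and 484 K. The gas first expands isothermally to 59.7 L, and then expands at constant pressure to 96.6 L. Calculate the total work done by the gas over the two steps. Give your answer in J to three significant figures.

W_total ≈ 12300 J

Step 1 (isothermal): W = P₁V₁ ln(V₂/V₁) = (10133) ln(59.7/32.9) = 6038 J.
After step 1: P = 169.7 kPa, V = 59.7 L, T = 484 K.
Step 2 (isobaric): W = PΔV = (169.7 kPa)(96.6 − 59.7 L) = 6263 J.
W_total = 6038 + 6263 = 12301 J.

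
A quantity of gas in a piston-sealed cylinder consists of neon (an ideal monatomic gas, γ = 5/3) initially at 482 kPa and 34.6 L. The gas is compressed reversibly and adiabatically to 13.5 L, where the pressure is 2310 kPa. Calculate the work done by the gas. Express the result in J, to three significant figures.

Adiabatic: W = (P₁V₁ − P₂V₂)/(γ − 1) with γ = 5/3.
P₁V₁ = 16677 J, P₂V₂ = 31185 J.
W = (16677 − 31185) / 0.6667 = -21762 J.

W ≈ -21800 J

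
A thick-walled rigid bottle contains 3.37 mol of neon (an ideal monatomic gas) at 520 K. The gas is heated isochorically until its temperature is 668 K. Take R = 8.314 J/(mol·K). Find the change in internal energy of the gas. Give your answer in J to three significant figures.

Constant volume ⇒ W = 0, so Q = ΔU = nCᵥΔT with Cᵥ = 3R/2 = 12.47 J/(mol·K).
ΔU = (3.37)(12.47)(668 − 520) = 6220 J.

ΔU ≈ 6220 J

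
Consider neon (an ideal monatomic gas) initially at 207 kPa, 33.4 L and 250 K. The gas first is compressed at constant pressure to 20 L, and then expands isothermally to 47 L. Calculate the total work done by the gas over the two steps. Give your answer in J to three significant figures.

Step 1 (isobaric): W = PΔV = (207 kPa)(20 − 33.4 L) = -2774 J.
After step 1: P = 207 kPa, V = 20 L, T = 149.7 K.
Step 2 (isothermal): W = P₁V₁ ln(V₂/V₁) = (4140) ln(47/20) = 3537 J.
W_total = -2774 + 3537 = 763.5 J.

W_total ≈ 763 J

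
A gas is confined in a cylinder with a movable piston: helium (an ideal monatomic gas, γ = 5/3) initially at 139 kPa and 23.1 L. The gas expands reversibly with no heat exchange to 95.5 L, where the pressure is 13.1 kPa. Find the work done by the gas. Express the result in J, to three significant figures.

Adiabatic: W = (P₁V₁ − P₂V₂)/(γ − 1) with γ = 5/3.
P₁V₁ = 3211 J, P₂V₂ = 1251 J.
W = (3211 − 1251) / 0.6667 = 2940 J.

W ≈ 2940 J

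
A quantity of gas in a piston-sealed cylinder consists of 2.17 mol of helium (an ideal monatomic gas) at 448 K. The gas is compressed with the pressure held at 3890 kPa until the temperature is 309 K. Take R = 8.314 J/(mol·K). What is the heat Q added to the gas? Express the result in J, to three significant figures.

Q ≈ -6270 J

Isobaric: W = nRΔT = (2.17)(8.314)(-139) = -2508 J.
ΔU = nCᵥΔT with Cᵥ = 3R/2: ΔU = (2.17)(12.47)(-139) = -3762 J.
Q = ΔU + W = -3762 − 2508 = -6269 J.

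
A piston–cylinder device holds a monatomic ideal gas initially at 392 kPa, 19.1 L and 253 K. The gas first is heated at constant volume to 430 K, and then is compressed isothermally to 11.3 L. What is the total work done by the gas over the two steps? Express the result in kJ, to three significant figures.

W_total ≈ -6.68 kJ

Step 1 (isochoric): W = 0 (constant volume).
After step 1: P = 666.2 kPa (V unchanged).
Step 2 (isothermal): W = P₁V₁ ln(V₂/V₁) = (12725) ln(11.3/19.1) = -6679 J.
W_total = 0 − 6679 = -6679 J.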